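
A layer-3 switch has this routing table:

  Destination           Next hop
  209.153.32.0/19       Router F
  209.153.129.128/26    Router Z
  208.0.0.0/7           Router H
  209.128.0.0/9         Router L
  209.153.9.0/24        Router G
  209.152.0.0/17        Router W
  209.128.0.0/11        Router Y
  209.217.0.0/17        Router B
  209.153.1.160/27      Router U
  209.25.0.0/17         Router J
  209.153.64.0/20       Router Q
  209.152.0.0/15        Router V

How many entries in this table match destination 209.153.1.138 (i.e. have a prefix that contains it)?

4

Prefixes containing 209.153.1.138:
  208.0.0.0/7 (208.0.0.0 - 209.255.255.255)
  209.128.0.0/9 (209.128.0.0 - 209.255.255.255)
  209.128.0.0/11 (209.128.0.0 - 209.159.255.255)
  209.152.0.0/15 (209.152.0.0 - 209.153.255.255)
Total matching entries: 4.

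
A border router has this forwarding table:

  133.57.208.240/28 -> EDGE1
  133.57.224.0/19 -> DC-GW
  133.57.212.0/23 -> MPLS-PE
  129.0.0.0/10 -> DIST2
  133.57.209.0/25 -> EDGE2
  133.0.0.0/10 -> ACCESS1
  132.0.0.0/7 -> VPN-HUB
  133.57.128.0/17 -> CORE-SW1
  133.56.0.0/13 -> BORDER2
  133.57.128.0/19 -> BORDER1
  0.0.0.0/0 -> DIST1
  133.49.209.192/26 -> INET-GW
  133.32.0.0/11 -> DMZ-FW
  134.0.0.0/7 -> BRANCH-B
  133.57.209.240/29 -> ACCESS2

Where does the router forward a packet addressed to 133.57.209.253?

CORE-SW1

Routes whose prefix contains 133.57.209.253:
  0.0.0.0/0 (default, matches everything) -> DIST1
  132.0.0.0/7 (132.0.0.0 - 133.255.255.255) -> VPN-HUB
  133.0.0.0/10 (133.0.0.0 - 133.63.255.255) -> ACCESS1
  133.32.0.0/11 (133.32.0.0 - 133.63.255.255) -> DMZ-FW
  133.56.0.0/13 (133.56.0.0 - 133.63.255.255) -> BORDER2
  133.57.128.0/17 (133.57.128.0 - 133.57.255.255) -> CORE-SW1
More-specific entries that do NOT match:
  133.57.209.240/29 (133.57.209.240 - 133.57.209.247) does not contain 133.57.209.253
  133.57.208.240/28 (133.57.208.240 - 133.57.208.255) does not contain 133.57.209.253
  133.49.209.192/26 (133.49.209.192 - 133.49.209.255) does not contain 133.57.209.253
  133.57.209.0/25 (133.57.209.0 - 133.57.209.127) does not contain 133.57.209.253
  133.57.212.0/23 (133.57.212.0 - 133.57.213.255) does not contain 133.57.209.253
  133.57.224.0/19 (133.57.224.0 - 133.57.255.255) does not contain 133.57.209.253
  133.57.128.0/19 (133.57.128.0 - 133.57.159.255) does not contain 133.57.209.253
Longest matching prefix is /17 -> next hop CORE-SW1.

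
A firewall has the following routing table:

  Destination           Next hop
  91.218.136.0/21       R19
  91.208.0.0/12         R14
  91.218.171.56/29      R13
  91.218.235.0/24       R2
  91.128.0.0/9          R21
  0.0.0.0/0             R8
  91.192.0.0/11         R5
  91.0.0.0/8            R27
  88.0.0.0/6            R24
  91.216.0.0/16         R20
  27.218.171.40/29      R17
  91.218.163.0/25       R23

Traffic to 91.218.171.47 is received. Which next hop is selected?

R14

Routes whose prefix contains 91.218.171.47:
  0.0.0.0/0 (default, matches everything) -> R8
  88.0.0.0/6 (88.0.0.0 - 91.255.255.255) -> R24
  91.0.0.0/8 (91.0.0.0 - 91.255.255.255) -> R27
  91.128.0.0/9 (91.128.0.0 - 91.255.255.255) -> R21
  91.192.0.0/11 (91.192.0.0 - 91.223.255.255) -> R5
  91.208.0.0/12 (91.208.0.0 - 91.223.255.255) -> R14
More-specific entries that do NOT match:
  91.218.171.56/29 (91.218.171.56 - 91.218.171.63) does not contain 91.218.171.47
  27.218.171.40/29 (27.218.171.40 - 27.218.171.47) does not contain 91.218.171.47
  91.218.163.0/25 (91.218.163.0 - 91.218.163.127) does not contain 91.218.171.47
  91.218.235.0/24 (91.218.235.0 - 91.218.235.255) does not contain 91.218.171.47
  91.218.136.0/21 (91.218.136.0 - 91.218.143.255) does not contain 91.218.171.47
  91.216.0.0/16 (91.216.0.0 - 91.216.255.255) does not contain 91.218.171.47
Longest matching prefix is /12 -> next hop R14.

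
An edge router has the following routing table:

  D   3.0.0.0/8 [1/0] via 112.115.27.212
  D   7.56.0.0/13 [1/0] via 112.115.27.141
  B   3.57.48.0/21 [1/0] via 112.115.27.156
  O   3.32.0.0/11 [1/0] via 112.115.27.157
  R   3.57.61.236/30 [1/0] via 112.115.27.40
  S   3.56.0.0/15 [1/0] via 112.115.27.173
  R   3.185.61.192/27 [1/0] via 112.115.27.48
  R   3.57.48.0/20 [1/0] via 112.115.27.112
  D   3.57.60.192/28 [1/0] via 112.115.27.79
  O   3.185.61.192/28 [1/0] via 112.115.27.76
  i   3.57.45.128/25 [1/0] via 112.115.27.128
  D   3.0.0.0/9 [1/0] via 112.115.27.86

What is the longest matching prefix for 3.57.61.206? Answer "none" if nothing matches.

3.57.48.0/20

Entries matching 3.57.61.206:
  3.0.0.0/8 (3.0.0.0 - 3.255.255.255)
  3.0.0.0/9 (3.0.0.0 - 3.127.255.255)
  3.32.0.0/11 (3.32.0.0 - 3.63.255.255)
  3.56.0.0/15 (3.56.0.0 - 3.57.255.255)
  3.57.48.0/20 (3.57.48.0 - 3.57.63.255)
Most specific is 3.57.48.0/20.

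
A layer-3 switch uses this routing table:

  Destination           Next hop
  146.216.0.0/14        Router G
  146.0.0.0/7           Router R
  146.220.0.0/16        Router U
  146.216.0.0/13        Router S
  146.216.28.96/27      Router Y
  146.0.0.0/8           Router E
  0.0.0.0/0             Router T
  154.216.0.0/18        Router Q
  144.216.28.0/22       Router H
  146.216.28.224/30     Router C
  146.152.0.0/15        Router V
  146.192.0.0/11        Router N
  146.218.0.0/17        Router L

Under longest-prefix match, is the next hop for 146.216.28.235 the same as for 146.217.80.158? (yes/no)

yes

146.216.28.235: longest match 146.216.0.0/14 -> Router G
146.217.80.158: longest match 146.216.0.0/14 -> Router G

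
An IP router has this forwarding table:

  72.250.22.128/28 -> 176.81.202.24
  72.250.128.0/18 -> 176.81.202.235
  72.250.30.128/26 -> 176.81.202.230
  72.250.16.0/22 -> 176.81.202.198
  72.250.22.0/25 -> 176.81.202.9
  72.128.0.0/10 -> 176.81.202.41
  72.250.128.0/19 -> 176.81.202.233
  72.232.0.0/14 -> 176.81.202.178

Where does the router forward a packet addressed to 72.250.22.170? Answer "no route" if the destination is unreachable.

no route

No entry's prefix contains 72.250.22.170; there is no default route.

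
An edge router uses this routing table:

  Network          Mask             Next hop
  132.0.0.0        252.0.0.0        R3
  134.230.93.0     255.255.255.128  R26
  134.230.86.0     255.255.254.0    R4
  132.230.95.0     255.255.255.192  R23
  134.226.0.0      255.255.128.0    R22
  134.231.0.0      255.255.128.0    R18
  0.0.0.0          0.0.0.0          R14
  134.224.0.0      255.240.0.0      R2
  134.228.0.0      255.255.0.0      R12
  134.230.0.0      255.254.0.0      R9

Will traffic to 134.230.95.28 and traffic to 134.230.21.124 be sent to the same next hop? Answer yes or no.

yes

134.230.95.28: longest match 134.230.0.0/15 -> R9
134.230.21.124: longest match 134.230.0.0/15 -> R9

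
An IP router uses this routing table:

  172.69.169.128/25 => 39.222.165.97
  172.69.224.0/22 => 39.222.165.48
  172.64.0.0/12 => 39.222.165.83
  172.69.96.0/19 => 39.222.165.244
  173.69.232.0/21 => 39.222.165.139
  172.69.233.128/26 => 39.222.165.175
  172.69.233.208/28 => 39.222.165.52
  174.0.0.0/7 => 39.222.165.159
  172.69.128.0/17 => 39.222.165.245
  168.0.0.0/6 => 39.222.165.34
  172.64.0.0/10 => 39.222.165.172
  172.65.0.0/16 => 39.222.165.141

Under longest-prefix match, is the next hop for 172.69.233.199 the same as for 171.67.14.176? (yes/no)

no

172.69.233.199: longest match 172.69.128.0/17 -> 39.222.165.245
171.67.14.176: longest match 168.0.0.0/6 -> 39.222.165.34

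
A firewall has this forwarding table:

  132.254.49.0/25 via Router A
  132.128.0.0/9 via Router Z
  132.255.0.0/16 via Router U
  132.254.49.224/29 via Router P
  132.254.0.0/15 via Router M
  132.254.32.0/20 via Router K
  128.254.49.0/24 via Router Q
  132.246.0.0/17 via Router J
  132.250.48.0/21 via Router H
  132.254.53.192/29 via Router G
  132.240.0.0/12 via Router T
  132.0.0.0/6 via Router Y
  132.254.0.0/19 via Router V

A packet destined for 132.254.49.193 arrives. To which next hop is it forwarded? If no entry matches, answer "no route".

Router M

Routes whose prefix contains 132.254.49.193:
  132.0.0.0/6 (132.0.0.0 - 135.255.255.255) -> Router Y
  132.128.0.0/9 (132.128.0.0 - 132.255.255.255) -> Router Z
  132.240.0.0/12 (132.240.0.0 - 132.255.255.255) -> Router T
  132.254.0.0/15 (132.254.0.0 - 132.255.255.255) -> Router M
More-specific entries that do NOT match:
  132.254.49.224/29 (132.254.49.224 - 132.254.49.231) does not contain 132.254.49.193
  132.254.53.192/29 (132.254.53.192 - 132.254.53.199) does not contain 132.254.49.193
  132.254.49.0/25 (132.254.49.0 - 132.254.49.127) does not contain 132.254.49.193
  128.254.49.0/24 (128.254.49.0 - 128.254.49.255) does not contain 132.254.49.193
  132.250.48.0/21 (132.250.48.0 - 132.250.55.255) does not contain 132.254.49.193
  132.254.32.0/20 (132.254.32.0 - 132.254.47.255) does not contain 132.254.49.193
  132.254.0.0/19 (132.254.0.0 - 132.254.31.255) does not contain 132.254.49.193
  132.246.0.0/17 (132.246.0.0 - 132.246.127.255) does not contain 132.254.49.193
  132.255.0.0/16 (132.255.0.0 - 132.255.255.255) does not contain 132.254.49.193
Longest matching prefix is /15 -> next hop Router M.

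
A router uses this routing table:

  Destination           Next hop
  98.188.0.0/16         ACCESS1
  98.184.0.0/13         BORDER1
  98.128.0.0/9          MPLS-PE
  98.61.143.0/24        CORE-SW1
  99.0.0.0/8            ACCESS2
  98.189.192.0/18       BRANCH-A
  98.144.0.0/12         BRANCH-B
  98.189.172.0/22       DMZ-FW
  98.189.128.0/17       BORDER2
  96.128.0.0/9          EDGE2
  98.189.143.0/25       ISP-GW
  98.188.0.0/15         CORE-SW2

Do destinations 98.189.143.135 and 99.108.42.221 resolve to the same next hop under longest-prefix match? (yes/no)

98.189.143.135: longest match 98.189.128.0/17 -> BORDER2
99.108.42.221: longest match 99.0.0.0/8 -> ACCESS2

no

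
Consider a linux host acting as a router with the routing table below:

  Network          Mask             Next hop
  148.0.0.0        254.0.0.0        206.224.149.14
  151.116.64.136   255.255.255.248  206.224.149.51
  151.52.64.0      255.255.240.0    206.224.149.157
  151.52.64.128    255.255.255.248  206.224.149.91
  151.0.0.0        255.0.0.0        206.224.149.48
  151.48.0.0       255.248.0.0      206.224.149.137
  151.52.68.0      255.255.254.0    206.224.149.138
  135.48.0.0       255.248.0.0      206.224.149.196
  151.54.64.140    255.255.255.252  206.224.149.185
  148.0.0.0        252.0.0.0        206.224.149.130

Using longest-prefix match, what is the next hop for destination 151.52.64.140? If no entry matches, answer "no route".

206.224.149.157

Routes whose prefix contains 151.52.64.140:
  148.0.0.0/6 (148.0.0.0 - 151.255.255.255) -> 206.224.149.130
  151.0.0.0/8 (151.0.0.0 - 151.255.255.255) -> 206.224.149.48
  151.48.0.0/13 (151.48.0.0 - 151.55.255.255) -> 206.224.149.137
  151.52.64.0/20 (151.52.64.0 - 151.52.79.255) -> 206.224.149.157
More-specific entries that do NOT match:
  151.54.64.140/30 (151.54.64.140 - 151.54.64.143) does not contain 151.52.64.140
  151.116.64.136/29 (151.116.64.136 - 151.116.64.143) does not contain 151.52.64.140
  151.52.64.128/29 (151.52.64.128 - 151.52.64.135) does not contain 151.52.64.140
  151.52.68.0/23 (151.52.68.0 - 151.52.69.255) does not contain 151.52.64.140
Longest matching prefix is /20 -> next hop 206.224.149.157.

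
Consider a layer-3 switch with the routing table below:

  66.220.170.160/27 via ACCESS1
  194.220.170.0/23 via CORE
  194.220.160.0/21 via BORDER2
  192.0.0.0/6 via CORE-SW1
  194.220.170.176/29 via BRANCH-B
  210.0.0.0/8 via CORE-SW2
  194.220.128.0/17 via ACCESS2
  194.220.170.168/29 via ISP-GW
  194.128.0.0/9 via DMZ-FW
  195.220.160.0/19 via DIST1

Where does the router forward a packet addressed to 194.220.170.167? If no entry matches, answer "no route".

CORE

Routes whose prefix contains 194.220.170.167:
  192.0.0.0/6 (192.0.0.0 - 195.255.255.255) -> CORE-SW1
  194.128.0.0/9 (194.128.0.0 - 194.255.255.255) -> DMZ-FW
  194.220.128.0/17 (194.220.128.0 - 194.220.255.255) -> ACCESS2
  194.220.170.0/23 (194.220.170.0 - 194.220.171.255) -> CORE
More-specific entries that do NOT match:
  194.220.170.176/29 (194.220.170.176 - 194.220.170.183) does not contain 194.220.170.167
  194.220.170.168/29 (194.220.170.168 - 194.220.170.175) does not contain 194.220.170.167
  66.220.170.160/27 (66.220.170.160 - 66.220.170.191) does not contain 194.220.170.167
Longest matching prefix is /23 -> next hop CORE.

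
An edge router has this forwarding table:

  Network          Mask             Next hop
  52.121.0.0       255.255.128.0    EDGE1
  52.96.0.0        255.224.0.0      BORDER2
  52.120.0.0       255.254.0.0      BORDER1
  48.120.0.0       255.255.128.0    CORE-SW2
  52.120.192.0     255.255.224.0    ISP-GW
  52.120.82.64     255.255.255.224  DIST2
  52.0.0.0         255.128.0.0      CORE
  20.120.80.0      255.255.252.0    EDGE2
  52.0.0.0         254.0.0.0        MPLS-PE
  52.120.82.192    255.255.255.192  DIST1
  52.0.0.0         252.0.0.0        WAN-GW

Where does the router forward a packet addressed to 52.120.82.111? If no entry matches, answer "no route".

Routes whose prefix contains 52.120.82.111:
  52.0.0.0/6 (52.0.0.0 - 55.255.255.255) -> WAN-GW
  52.0.0.0/7 (52.0.0.0 - 53.255.255.255) -> MPLS-PE
  52.0.0.0/9 (52.0.0.0 - 52.127.255.255) -> CORE
  52.96.0.0/11 (52.96.0.0 - 52.127.255.255) -> BORDER2
  52.120.0.0/15 (52.120.0.0 - 52.121.255.255) -> BORDER1
More-specific entries that do NOT match:
  52.120.82.64/27 (52.120.82.64 - 52.120.82.95) does not contain 52.120.82.111
  52.120.82.192/26 (52.120.82.192 - 52.120.82.255) does not contain 52.120.82.111
  20.120.80.0/22 (20.120.80.0 - 20.120.83.255) does not contain 52.120.82.111
  52.120.192.0/19 (52.120.192.0 - 52.120.223.255) does not contain 52.120.82.111
  52.121.0.0/17 (52.121.0.0 - 52.121.127.255) does not contain 52.120.82.111
  48.120.0.0/17 (48.120.0.0 - 48.120.127.255) does not contain 52.120.82.111
Longest matching prefix is /15 -> next hop BORDER1.

BORDER1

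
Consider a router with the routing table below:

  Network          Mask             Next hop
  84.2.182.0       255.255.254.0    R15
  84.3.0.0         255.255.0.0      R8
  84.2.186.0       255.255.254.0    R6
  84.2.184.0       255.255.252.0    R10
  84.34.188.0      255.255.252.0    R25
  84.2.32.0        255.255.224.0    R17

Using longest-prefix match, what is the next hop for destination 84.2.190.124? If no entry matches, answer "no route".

no route

No entry's prefix contains 84.2.190.124; there is no default route.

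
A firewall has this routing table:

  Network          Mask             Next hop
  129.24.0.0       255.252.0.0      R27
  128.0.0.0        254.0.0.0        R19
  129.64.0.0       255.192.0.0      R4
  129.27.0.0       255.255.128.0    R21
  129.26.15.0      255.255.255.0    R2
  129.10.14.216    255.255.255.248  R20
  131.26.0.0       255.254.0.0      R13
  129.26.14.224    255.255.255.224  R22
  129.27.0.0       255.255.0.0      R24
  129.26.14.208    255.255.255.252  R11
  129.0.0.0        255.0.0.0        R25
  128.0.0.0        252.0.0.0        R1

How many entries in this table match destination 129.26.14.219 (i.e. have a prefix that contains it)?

Prefixes containing 129.26.14.219:
  128.0.0.0/6 (128.0.0.0 - 131.255.255.255)
  128.0.0.0/7 (128.0.0.0 - 129.255.255.255)
  129.0.0.0/8 (129.0.0.0 - 129.255.255.255)
  129.24.0.0/14 (129.24.0.0 - 129.27.255.255)
Total matching entries: 4.

4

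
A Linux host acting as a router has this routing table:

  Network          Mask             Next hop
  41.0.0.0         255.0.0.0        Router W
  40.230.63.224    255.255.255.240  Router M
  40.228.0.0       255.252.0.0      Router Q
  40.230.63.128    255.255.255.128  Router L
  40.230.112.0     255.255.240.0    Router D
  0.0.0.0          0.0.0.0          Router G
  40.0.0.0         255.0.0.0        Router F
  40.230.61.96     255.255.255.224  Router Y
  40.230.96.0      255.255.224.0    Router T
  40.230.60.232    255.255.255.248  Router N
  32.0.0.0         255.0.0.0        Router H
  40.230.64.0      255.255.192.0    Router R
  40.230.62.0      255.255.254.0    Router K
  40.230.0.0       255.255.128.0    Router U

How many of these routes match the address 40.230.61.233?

4

Prefixes containing 40.230.61.233:
  0.0.0.0/0 (default, matches everything)
  40.0.0.0/8 (40.0.0.0 - 40.255.255.255)
  40.228.0.0/14 (40.228.0.0 - 40.231.255.255)
  40.230.0.0/17 (40.230.0.0 - 40.230.127.255)
Total matching entries: 4.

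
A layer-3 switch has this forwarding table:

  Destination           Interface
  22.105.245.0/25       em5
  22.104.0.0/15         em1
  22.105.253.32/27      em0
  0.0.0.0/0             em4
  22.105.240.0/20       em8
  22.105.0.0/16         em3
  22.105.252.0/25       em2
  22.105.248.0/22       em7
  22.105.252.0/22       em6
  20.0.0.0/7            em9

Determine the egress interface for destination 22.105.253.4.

em6

Routes whose prefix contains 22.105.253.4:
  0.0.0.0/0 (default, matches everything) -> em4
  22.104.0.0/15 (22.104.0.0 - 22.105.255.255) -> em1
  22.105.0.0/16 (22.105.0.0 - 22.105.255.255) -> em3
  22.105.240.0/20 (22.105.240.0 - 22.105.255.255) -> em8
  22.105.252.0/22 (22.105.252.0 - 22.105.255.255) -> em6
More-specific entries that do NOT match:
  22.105.253.32/27 (22.105.253.32 - 22.105.253.63) does not contain 22.105.253.4
  22.105.245.0/25 (22.105.245.0 - 22.105.245.127) does not contain 22.105.253.4
  22.105.252.0/25 (22.105.252.0 - 22.105.252.127) does not contain 22.105.253.4
Longest matching prefix is /22 -> interface em6.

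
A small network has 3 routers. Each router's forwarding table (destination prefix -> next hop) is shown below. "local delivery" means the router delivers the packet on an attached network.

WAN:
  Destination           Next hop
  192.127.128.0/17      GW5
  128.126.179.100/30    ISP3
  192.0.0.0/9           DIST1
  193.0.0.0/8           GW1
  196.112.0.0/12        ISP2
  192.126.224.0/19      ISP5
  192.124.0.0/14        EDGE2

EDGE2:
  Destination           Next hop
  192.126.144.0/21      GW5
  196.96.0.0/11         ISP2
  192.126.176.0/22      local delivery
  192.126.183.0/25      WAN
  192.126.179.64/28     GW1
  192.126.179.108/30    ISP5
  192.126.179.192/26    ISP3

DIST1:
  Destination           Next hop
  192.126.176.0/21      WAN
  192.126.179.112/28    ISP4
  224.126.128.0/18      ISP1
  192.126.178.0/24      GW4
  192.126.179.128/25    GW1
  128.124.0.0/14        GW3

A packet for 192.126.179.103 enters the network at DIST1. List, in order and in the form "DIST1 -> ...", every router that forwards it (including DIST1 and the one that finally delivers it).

DIST1 -> WAN -> EDGE2

At DIST1: longest match for 192.126.179.103 is 192.126.176.0/21 -> WAN
At WAN: longest match for 192.126.179.103 is 192.124.0.0/14 -> EDGE2
At EDGE2: longest match for 192.126.179.103 is 192.126.176.0/22 -> local delivery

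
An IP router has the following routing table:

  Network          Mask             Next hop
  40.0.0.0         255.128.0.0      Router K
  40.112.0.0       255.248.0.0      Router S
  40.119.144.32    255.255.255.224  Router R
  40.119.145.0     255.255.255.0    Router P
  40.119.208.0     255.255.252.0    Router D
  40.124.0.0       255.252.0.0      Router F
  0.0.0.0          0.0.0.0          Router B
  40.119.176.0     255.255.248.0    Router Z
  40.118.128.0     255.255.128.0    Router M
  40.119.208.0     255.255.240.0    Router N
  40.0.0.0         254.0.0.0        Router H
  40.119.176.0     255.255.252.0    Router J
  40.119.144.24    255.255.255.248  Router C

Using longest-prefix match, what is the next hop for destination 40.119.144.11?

Router S

Routes whose prefix contains 40.119.144.11:
  0.0.0.0/0 (default, matches everything) -> Router B
  40.0.0.0/7 (40.0.0.0 - 41.255.255.255) -> Router H
  40.0.0.0/9 (40.0.0.0 - 40.127.255.255) -> Router K
  40.112.0.0/13 (40.112.0.0 - 40.119.255.255) -> Router S
More-specific entries that do NOT match:
  40.119.144.24/29 (40.119.144.24 - 40.119.144.31) does not contain 40.119.144.11
  40.119.144.32/27 (40.119.144.32 - 40.119.144.63) does not contain 40.119.144.11
  40.119.145.0/24 (40.119.145.0 - 40.119.145.255) does not contain 40.119.144.11
  40.119.208.0/22 (40.119.208.0 - 40.119.211.255) does not contain 40.119.144.11
  40.119.176.0/22 (40.119.176.0 - 40.119.179.255) does not contain 40.119.144.11
  40.119.176.0/21 (40.119.176.0 - 40.119.183.255) does not contain 40.119.144.11
  40.119.208.0/20 (40.119.208.0 - 40.119.223.255) does not contain 40.119.144.11
  40.118.128.0/17 (40.118.128.0 - 40.118.255.255) does not contain 40.119.144.11
  40.124.0.0/14 (40.124.0.0 - 40.127.255.255) does not contain 40.119.144.11
Longest matching prefix is /13 -> next hop Router S.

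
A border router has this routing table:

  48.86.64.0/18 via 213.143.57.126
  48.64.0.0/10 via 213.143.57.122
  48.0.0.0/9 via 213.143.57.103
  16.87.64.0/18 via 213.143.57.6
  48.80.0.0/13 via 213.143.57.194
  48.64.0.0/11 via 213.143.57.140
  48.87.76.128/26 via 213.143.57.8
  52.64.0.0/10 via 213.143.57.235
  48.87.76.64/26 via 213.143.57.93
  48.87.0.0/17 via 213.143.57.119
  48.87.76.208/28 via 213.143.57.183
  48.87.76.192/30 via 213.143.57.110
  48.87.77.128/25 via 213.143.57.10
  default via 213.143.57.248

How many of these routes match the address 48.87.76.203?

6

Prefixes containing 48.87.76.203:
  0.0.0.0/0 (default, matches everything)
  48.0.0.0/9 (48.0.0.0 - 48.127.255.255)
  48.64.0.0/10 (48.64.0.0 - 48.127.255.255)
  48.64.0.0/11 (48.64.0.0 - 48.95.255.255)
  48.80.0.0/13 (48.80.0.0 - 48.87.255.255)
  48.87.0.0/17 (48.87.0.0 - 48.87.127.255)
Total matching entries: 6.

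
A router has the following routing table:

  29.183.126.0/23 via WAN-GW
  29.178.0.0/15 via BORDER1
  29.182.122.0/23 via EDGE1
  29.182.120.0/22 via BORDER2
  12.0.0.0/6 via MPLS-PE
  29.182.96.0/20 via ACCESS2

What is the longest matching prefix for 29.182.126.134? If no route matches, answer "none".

29.182.126.134 is outside every listed prefix and there is no default route.

none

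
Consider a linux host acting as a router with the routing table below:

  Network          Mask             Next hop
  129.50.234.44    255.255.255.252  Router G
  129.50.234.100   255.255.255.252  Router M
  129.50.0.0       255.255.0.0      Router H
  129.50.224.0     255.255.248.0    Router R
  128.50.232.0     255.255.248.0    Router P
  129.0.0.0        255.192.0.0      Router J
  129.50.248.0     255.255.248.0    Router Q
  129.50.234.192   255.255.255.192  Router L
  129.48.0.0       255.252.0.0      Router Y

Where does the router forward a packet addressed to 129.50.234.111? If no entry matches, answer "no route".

Routes whose prefix contains 129.50.234.111:
  129.0.0.0/10 (129.0.0.0 - 129.63.255.255) -> Router J
  129.48.0.0/14 (129.48.0.0 - 129.51.255.255) -> Router Y
  129.50.0.0/16 (129.50.0.0 - 129.50.255.255) -> Router H
More-specific entries that do NOT match:
  129.50.234.44/30 (129.50.234.44 - 129.50.234.47) does not contain 129.50.234.111
  129.50.234.100/30 (129.50.234.100 - 129.50.234.103) does not contain 129.50.234.111
  129.50.234.192/26 (129.50.234.192 - 129.50.234.255) does not contain 129.50.234.111
  129.50.224.0/21 (129.50.224.0 - 129.50.231.255) does not contain 129.50.234.111
  128.50.232.0/21 (128.50.232.0 - 128.50.239.255) does not contain 129.50.234.111
  129.50.248.0/21 (129.50.248.0 - 129.50.255.255) does not contain 129.50.234.111
Longest matching prefix is /16 -> next hop Router H.

Router H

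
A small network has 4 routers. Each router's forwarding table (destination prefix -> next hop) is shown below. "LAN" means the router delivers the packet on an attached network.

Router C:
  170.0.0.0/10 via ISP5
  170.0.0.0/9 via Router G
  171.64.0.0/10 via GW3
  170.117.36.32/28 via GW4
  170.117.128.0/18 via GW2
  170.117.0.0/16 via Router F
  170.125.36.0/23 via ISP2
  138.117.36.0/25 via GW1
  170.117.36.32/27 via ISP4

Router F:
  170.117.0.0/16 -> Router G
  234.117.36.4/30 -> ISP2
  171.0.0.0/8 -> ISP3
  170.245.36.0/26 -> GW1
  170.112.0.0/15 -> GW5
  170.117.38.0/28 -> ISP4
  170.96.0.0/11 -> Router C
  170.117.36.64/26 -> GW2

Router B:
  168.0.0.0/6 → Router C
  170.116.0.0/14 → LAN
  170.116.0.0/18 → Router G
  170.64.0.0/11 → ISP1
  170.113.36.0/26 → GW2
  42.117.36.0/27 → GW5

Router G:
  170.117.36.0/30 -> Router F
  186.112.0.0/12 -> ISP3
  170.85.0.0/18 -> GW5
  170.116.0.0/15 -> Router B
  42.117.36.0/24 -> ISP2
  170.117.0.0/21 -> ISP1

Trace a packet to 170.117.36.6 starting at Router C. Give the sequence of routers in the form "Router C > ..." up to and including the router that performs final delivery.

Router C > Router F > Router G > Router B

At Router C: longest match for 170.117.36.6 is 170.117.0.0/16 -> Router F
At Router F: longest match for 170.117.36.6 is 170.117.0.0/16 -> Router G
At Router G: longest match for 170.117.36.6 is 170.116.0.0/15 -> Router B
At Router B: longest match for 170.117.36.6 is 170.116.0.0/14 -> LAN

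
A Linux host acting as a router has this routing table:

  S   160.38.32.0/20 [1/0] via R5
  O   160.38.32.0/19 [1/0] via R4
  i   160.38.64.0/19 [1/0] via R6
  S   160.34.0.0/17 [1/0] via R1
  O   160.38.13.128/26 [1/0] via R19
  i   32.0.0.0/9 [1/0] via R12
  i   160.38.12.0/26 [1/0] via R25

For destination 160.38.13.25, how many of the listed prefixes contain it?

No listed prefix contains 160.38.13.25.
Total matching entries: 0.

0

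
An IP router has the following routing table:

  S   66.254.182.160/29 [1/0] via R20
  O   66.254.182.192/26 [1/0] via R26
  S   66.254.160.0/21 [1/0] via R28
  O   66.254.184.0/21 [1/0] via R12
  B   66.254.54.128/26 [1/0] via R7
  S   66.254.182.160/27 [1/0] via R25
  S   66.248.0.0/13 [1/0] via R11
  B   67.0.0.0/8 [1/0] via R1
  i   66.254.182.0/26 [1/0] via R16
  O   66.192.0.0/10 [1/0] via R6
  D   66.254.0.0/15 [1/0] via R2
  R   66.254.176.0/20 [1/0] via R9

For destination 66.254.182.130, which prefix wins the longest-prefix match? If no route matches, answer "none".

Entries matching 66.254.182.130:
  66.192.0.0/10 (66.192.0.0 - 66.255.255.255)
  66.248.0.0/13 (66.248.0.0 - 66.255.255.255)
  66.254.0.0/15 (66.254.0.0 - 66.255.255.255)
  66.254.176.0/20 (66.254.176.0 - 66.254.191.255)
Most specific is 66.254.176.0/20.

66.254.176.0/20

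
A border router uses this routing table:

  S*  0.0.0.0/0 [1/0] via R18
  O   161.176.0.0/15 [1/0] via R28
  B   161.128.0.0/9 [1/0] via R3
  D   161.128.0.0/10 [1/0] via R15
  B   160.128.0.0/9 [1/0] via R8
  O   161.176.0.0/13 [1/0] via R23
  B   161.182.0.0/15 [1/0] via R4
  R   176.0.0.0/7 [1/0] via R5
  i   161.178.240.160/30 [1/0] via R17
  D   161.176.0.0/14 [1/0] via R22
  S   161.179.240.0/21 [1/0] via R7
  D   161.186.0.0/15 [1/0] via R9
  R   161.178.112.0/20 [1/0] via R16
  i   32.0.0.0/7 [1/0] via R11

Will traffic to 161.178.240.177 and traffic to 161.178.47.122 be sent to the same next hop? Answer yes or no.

yes

161.178.240.177: longest match 161.176.0.0/14 -> R22
161.178.47.122: longest match 161.176.0.0/14 -> R22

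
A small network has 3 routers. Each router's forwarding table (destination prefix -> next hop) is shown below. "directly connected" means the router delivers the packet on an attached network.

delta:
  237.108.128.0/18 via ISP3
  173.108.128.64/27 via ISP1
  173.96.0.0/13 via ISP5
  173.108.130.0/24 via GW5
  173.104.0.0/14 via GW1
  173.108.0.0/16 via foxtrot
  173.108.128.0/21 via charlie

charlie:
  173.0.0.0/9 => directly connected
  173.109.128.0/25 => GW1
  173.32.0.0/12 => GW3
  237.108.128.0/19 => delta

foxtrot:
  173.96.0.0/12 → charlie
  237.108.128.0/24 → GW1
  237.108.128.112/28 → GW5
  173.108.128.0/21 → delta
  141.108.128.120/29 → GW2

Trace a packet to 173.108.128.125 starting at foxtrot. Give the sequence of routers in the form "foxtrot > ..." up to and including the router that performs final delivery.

At foxtrot: longest match for 173.108.128.125 is 173.108.128.0/21 -> delta
At delta: longest match for 173.108.128.125 is 173.108.128.0/21 -> charlie
At charlie: longest match for 173.108.128.125 is 173.0.0.0/9 -> directly connected

foxtrot > delta > charlie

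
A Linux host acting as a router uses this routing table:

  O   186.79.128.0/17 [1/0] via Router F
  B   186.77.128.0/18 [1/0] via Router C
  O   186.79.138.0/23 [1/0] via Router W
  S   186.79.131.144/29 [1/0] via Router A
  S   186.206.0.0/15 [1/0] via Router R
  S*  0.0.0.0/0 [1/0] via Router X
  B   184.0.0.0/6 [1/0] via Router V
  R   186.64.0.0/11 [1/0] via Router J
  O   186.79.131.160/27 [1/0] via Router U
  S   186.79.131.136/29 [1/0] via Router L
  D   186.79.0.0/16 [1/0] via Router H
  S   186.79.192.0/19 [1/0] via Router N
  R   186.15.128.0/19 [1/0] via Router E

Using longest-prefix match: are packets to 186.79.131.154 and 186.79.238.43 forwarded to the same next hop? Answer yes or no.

186.79.131.154: longest match 186.79.128.0/17 -> Router F
186.79.238.43: longest match 186.79.128.0/17 -> Router F

yes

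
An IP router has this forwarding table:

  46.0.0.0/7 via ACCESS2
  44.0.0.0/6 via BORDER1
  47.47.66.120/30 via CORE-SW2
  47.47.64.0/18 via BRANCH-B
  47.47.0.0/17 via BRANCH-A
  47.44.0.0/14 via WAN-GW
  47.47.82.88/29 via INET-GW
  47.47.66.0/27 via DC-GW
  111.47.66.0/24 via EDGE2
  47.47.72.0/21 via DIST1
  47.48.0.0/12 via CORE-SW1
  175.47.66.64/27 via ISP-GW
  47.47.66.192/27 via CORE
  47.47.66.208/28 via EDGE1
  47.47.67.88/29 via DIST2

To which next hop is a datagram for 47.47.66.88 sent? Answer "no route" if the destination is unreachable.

Routes whose prefix contains 47.47.66.88:
  44.0.0.0/6 (44.0.0.0 - 47.255.255.255) -> BORDER1
  46.0.0.0/7 (46.0.0.0 - 47.255.255.255) -> ACCESS2
  47.44.0.0/14 (47.44.0.0 - 47.47.255.255) -> WAN-GW
  47.47.0.0/17 (47.47.0.0 - 47.47.127.255) -> BRANCH-A
  47.47.64.0/18 (47.47.64.0 - 47.47.127.255) -> BRANCH-B
More-specific entries that do NOT match:
  47.47.66.120/30 (47.47.66.120 - 47.47.66.123) does not contain 47.47.66.88
  47.47.82.88/29 (47.47.82.88 - 47.47.82.95) does not contain 47.47.66.88
  47.47.67.88/29 (47.47.67.88 - 47.47.67.95) does not contain 47.47.66.88
  47.47.66.208/28 (47.47.66.208 - 47.47.66.223) does not contain 47.47.66.88
  47.47.66.0/27 (47.47.66.0 - 47.47.66.31) does not contain 47.47.66.88
  175.47.66.64/27 (175.47.66.64 - 175.47.66.95) does not contain 47.47.66.88
  47.47.66.192/27 (47.47.66.192 - 47.47.66.223) does not contain 47.47.66.88
  111.47.66.0/24 (111.47.66.0 - 111.47.66.255) does not contain 47.47.66.88
  47.47.72.0/21 (47.47.72.0 - 47.47.79.255) does not contain 47.47.66.88
Longest matching prefix is /18 -> next hop BRANCH-B.

BRANCH-B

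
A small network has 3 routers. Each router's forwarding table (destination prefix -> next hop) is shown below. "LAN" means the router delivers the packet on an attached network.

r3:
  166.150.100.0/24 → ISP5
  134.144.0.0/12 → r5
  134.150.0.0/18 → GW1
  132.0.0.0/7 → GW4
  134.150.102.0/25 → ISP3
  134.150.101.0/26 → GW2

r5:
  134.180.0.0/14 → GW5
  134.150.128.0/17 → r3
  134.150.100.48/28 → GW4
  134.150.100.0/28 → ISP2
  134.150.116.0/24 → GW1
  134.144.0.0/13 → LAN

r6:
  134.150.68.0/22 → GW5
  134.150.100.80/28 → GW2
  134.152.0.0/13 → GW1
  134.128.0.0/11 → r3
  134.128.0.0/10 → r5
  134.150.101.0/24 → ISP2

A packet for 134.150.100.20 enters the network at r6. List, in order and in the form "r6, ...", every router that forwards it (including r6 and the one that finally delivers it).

r6, r3, r5

At r6: longest match for 134.150.100.20 is 134.128.0.0/11 -> r3
At r3: longest match for 134.150.100.20 is 134.144.0.0/12 -> r5
At r5: longest match for 134.150.100.20 is 134.144.0.0/13 -> LAN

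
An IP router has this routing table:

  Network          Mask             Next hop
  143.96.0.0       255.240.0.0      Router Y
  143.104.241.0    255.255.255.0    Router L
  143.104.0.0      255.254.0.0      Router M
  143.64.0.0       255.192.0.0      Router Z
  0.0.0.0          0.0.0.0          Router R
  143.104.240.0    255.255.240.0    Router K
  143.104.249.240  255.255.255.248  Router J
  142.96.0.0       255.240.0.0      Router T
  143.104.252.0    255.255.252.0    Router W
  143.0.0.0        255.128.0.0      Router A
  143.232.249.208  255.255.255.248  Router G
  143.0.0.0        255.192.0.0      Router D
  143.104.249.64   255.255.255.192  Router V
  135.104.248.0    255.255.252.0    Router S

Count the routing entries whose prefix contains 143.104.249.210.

Prefixes containing 143.104.249.210:
  0.0.0.0/0 (default, matches everything)
  143.0.0.0/9 (143.0.0.0 - 143.127.255.255)
  143.64.0.0/10 (143.64.0.0 - 143.127.255.255)
  143.96.0.0/12 (143.96.0.0 - 143.111.255.255)
  143.104.0.0/15 (143.104.0.0 - 143.105.255.255)
  143.104.240.0/20 (143.104.240.0 - 143.104.255.255)
Total matching entries: 6.

6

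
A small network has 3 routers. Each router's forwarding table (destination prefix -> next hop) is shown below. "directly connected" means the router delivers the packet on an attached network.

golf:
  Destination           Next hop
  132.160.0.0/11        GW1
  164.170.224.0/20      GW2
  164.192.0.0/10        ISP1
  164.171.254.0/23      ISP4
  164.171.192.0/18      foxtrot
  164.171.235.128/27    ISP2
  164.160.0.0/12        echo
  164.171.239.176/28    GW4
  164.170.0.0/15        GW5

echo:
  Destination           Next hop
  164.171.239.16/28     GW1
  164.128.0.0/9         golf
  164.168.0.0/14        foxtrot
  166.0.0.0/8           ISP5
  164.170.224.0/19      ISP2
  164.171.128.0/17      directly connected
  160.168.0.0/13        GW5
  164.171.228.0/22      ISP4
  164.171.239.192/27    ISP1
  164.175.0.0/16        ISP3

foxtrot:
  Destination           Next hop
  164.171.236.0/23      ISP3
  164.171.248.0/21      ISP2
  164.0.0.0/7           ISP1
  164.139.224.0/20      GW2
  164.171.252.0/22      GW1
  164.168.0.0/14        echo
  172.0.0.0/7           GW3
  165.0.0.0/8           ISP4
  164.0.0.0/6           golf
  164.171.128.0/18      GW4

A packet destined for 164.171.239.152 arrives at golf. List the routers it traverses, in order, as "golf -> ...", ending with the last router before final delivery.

golf -> foxtrot -> echo

At golf: longest match for 164.171.239.152 is 164.171.192.0/18 -> foxtrot
At foxtrot: longest match for 164.171.239.152 is 164.168.0.0/14 -> echo
At echo: longest match for 164.171.239.152 is 164.171.128.0/17 -> directly connected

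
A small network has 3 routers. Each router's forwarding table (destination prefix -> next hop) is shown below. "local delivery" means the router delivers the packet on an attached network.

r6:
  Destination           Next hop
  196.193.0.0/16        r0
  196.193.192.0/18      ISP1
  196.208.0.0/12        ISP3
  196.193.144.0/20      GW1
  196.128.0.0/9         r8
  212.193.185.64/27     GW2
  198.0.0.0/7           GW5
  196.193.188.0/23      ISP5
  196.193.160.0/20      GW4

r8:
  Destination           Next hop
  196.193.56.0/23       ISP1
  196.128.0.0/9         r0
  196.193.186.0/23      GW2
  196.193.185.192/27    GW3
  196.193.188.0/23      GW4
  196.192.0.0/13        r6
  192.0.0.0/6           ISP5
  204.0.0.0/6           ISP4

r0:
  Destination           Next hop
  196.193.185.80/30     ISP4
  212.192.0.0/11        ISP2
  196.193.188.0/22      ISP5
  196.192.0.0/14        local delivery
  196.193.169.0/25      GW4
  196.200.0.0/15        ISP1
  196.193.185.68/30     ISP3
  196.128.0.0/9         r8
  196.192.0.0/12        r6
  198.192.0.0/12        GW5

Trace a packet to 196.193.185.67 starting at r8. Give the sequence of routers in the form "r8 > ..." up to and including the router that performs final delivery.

At r8: longest match for 196.193.185.67 is 196.192.0.0/13 -> r6
At r6: longest match for 196.193.185.67 is 196.193.0.0/16 -> r0
At r0: longest match for 196.193.185.67 is 196.192.0.0/14 -> local delivery

r8 > r6 > r0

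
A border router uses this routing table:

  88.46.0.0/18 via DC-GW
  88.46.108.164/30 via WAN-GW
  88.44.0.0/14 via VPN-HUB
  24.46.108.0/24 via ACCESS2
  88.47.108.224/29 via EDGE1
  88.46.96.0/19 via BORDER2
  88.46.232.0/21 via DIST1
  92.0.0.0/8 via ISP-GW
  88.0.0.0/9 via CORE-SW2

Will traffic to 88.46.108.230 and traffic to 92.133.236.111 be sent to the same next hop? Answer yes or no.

no

88.46.108.230: longest match 88.46.96.0/19 -> BORDER2
92.133.236.111: longest match 92.0.0.0/8 -> ISP-GW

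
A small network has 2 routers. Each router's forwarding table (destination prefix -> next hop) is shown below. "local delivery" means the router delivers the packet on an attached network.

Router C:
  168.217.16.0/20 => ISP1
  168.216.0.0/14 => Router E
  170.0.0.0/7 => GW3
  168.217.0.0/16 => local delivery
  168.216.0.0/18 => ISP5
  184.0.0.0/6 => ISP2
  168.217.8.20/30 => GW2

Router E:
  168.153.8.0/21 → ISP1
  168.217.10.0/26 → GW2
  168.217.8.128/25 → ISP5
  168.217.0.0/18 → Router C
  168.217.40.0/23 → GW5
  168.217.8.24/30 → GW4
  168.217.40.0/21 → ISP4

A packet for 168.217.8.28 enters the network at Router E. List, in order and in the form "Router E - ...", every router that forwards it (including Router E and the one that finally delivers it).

Router E - Router C

At Router E: longest match for 168.217.8.28 is 168.217.0.0/18 -> Router C
At Router C: longest match for 168.217.8.28 is 168.217.0.0/16 -> local delivery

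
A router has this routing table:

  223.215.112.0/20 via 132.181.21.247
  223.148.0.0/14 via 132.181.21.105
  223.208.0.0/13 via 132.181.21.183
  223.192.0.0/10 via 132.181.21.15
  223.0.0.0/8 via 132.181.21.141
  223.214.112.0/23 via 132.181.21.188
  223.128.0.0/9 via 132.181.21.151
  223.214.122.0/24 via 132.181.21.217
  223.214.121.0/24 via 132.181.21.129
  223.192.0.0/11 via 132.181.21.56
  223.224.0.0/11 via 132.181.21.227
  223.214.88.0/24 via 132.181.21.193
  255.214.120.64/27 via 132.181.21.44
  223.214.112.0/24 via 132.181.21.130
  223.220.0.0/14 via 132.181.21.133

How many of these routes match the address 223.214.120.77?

5

Prefixes containing 223.214.120.77:
  223.0.0.0/8 (223.0.0.0 - 223.255.255.255)
  223.128.0.0/9 (223.128.0.0 - 223.255.255.255)
  223.192.0.0/10 (223.192.0.0 - 223.255.255.255)
  223.192.0.0/11 (223.192.0.0 - 223.223.255.255)
  223.208.0.0/13 (223.208.0.0 - 223.215.255.255)
Total matching entries: 5.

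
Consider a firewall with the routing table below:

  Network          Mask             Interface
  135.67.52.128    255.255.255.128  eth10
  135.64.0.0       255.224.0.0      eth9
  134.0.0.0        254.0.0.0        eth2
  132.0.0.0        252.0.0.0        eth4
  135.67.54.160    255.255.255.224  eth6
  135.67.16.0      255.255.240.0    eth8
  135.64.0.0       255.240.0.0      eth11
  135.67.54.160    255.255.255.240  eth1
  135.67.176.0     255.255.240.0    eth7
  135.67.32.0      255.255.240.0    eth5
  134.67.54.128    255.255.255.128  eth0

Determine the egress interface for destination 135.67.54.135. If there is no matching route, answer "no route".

Routes whose prefix contains 135.67.54.135:
  132.0.0.0/6 (132.0.0.0 - 135.255.255.255) -> eth4
  134.0.0.0/7 (134.0.0.0 - 135.255.255.255) -> eth2
  135.64.0.0/11 (135.64.0.0 - 135.95.255.255) -> eth9
  135.64.0.0/12 (135.64.0.0 - 135.79.255.255) -> eth11
More-specific entries that do NOT match:
  135.67.54.160/28 (135.67.54.160 - 135.67.54.175) does not contain 135.67.54.135
  135.67.54.160/27 (135.67.54.160 - 135.67.54.191) does not contain 135.67.54.135
  135.67.52.128/25 (135.67.52.128 - 135.67.52.255) does not contain 135.67.54.135
  134.67.54.128/25 (134.67.54.128 - 134.67.54.255) does not contain 135.67.54.135
  135.67.16.0/20 (135.67.16.0 - 135.67.31.255) does not contain 135.67.54.135
  135.67.176.0/20 (135.67.176.0 - 135.67.191.255) does not contain 135.67.54.135
  135.67.32.0/20 (135.67.32.0 - 135.67.47.255) does not contain 135.67.54.135
Longest matching prefix is /12 -> interface eth11.

eth11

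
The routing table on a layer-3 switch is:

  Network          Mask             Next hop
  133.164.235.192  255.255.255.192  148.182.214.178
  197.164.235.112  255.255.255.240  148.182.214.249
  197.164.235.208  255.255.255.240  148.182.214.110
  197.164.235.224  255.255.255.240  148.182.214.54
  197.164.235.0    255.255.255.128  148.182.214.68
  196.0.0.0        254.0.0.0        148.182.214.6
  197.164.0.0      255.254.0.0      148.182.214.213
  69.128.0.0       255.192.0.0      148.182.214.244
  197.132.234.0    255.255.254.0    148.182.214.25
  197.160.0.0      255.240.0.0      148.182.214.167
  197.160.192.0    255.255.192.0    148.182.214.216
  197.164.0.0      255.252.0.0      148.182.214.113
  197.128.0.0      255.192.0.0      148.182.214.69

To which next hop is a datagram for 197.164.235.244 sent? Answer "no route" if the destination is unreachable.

Routes whose prefix contains 197.164.235.244:
  196.0.0.0/7 (196.0.0.0 - 197.255.255.255) -> 148.182.214.6
  197.128.0.0/10 (197.128.0.0 - 197.191.255.255) -> 148.182.214.69
  197.160.0.0/12 (197.160.0.0 - 197.175.255.255) -> 148.182.214.167
  197.164.0.0/14 (197.164.0.0 - 197.167.255.255) -> 148.182.214.113
  197.164.0.0/15 (197.164.0.0 - 197.165.255.255) -> 148.182.214.213
More-specific entries that do NOT match:
  197.164.235.112/28 (197.164.235.112 - 197.164.235.127) does not contain 197.164.235.244
  197.164.235.208/28 (197.164.235.208 - 197.164.235.223) does not contain 197.164.235.244
  197.164.235.224/28 (197.164.235.224 - 197.164.235.239) does not contain 197.164.235.244
  133.164.235.192/26 (133.164.235.192 - 133.164.235.255) does not contain 197.164.235.244
  197.164.235.0/25 (197.164.235.0 - 197.164.235.127) does not contain 197.164.235.244
  197.132.234.0/23 (197.132.234.0 - 197.132.235.255) does not contain 197.164.235.244
  197.160.192.0/18 (197.160.192.0 - 197.160.255.255) does not contain 197.164.235.244
Longest matching prefix is /15 -> next hop 148.182.214.213.

148.182.214.213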